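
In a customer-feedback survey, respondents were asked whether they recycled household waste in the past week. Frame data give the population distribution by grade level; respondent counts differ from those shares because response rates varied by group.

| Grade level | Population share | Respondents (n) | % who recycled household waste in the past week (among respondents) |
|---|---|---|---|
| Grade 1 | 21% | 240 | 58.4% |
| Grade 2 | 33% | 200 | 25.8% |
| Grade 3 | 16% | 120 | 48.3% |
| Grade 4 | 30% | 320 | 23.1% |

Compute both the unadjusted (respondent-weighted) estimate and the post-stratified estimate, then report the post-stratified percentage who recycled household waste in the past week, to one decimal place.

Naive respondent-only estimate (weights = respondent counts):
  (240/880)×58.4 + (200/880)×25.8 + (120/880)×48.3 + (320/880)×23.1 = 36.7773%
Reweighting by population grade level shares:
  0.21×58.4 + 0.33×25.8 + 0.16×48.3 + 0.3×23.1 = 35.436%

35.4%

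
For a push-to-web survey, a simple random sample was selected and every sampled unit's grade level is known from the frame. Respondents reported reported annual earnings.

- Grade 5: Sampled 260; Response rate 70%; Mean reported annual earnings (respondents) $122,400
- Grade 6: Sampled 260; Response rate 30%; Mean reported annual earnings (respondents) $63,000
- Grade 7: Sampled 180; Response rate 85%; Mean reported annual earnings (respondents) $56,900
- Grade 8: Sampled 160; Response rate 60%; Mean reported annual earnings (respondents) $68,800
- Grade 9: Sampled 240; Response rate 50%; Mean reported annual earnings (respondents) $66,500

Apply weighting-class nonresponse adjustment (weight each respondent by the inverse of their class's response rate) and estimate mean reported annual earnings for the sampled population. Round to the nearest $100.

Inverse-response-rate weighting restores each class to its sampled count, so class totals weight by n_sampled:
  Grade 5: 260 × 122,400 = 31,824,000
  Grade 6: 260 × 63,000 = 16,380,000
  Grade 7: 180 × 56,900 = 10,242,000
  Grade 8: 160 × 68,800 = 11,008,000
  Grade 9: 240 × 66,500 = 15,960,000
Adjusted estimate = 85,414,000 / 1,100 = 77649.1 → $77,600.

$77,600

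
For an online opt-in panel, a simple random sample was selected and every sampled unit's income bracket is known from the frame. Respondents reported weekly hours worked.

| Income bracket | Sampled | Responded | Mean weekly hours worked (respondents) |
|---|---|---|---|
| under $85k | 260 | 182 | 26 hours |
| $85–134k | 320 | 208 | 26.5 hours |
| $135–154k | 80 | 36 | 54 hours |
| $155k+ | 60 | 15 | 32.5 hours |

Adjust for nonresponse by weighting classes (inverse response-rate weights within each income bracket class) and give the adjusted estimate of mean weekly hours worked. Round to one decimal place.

29.9

Response rates by class: under $85k 182/260 = 70%, $85–134k 208/320 = 65%, $135–154k 36/80 = 45%, $155k+ 15/60 = 25%.
Each respondent's weight = sampled/responded in their class; summing within a class gives n_sampled, so:
  under $85k: 260 × 26 = 6760
  $85–134k: 320 × 26.5 = 8480
  $135–154k: 80 × 54 = 4320
  $155k+: 60 × 32.5 = 1950
Adjusted estimate = 21,510 / 720 = 29.875 → 29.9.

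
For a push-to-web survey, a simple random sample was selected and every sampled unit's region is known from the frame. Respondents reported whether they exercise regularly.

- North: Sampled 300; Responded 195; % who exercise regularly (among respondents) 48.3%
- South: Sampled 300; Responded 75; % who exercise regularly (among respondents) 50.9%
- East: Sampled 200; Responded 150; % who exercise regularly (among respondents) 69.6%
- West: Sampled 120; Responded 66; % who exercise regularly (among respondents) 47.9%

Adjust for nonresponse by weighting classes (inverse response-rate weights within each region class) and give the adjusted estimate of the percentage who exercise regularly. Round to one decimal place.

Class response rates: North 195/300 = 65%, South 75/300 = 25%, East 150/200 = 75%, West 66/120 = 55%.
Each respondent's weight = sampled/responded in their class; summing within a class gives n_sampled, so:
  North: 300 × 48.3 = 14,490
  South: 300 × 50.9 = 15,270
  East: 200 × 69.6 = 13920
  West: 120 × 47.9 = 5748
Adjusted estimate = 49,428 / 920 = 53.7261 → 53.7%.

53.7%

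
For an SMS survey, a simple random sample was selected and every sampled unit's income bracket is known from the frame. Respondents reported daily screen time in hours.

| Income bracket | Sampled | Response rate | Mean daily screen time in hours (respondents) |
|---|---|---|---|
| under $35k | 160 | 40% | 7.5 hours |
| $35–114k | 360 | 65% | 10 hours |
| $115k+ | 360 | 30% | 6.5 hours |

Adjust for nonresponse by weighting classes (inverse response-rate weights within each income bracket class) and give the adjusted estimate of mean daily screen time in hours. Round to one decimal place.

With weight = n_sampled/n_responded per class, the weighted class total is n_sampled:
  under $35k: 160 × 7.5 = 1200
  $35–114k: 360 × 10 = 3600
  $115k+: 360 × 6.5 = 2340
Adjusted estimate = 7140 / 880 = 8.11364 → 8.1.

8.1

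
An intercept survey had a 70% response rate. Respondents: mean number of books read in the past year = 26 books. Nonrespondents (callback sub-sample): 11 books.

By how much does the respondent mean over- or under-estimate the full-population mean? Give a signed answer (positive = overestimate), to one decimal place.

+4.5

Nonresponse fraction = 1 − 0.7 = 0.3.
Bias = (nonresponse fraction) × (respondent mean − nonrespondent mean)
     = 0.3 × (26 − 11) = 0.3 × 15 = 4.5.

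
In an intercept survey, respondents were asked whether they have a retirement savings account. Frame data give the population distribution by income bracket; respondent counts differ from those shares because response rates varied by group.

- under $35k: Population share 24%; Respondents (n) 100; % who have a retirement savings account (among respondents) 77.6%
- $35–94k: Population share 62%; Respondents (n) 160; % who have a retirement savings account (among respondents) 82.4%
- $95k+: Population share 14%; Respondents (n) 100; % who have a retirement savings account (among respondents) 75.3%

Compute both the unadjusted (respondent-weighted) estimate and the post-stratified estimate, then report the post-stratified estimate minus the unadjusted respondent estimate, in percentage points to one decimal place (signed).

Unadjusted (pooled respondent) estimate weights by respondent counts:
  (100/360)×77.6 + (160/360)×82.4 + (100/360)×75.3 = 79.0944%
Post-stratified estimate weights by population shares:
  0.24×77.6 + 0.62×82.4 + 0.14×75.3 = 80.254%
Difference = 80.254 − 79.0944 = 1.1596 pp.

+1.2 percentage points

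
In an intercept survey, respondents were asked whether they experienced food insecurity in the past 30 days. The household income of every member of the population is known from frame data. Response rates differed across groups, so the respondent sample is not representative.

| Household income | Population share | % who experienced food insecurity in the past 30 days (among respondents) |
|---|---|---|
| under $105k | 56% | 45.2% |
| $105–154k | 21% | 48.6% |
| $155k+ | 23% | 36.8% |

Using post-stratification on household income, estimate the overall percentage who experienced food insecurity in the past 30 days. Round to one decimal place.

Reweight to the known household income distribution:
  under $105k: 0.56 × 45.2 = 25.312
  $105–154k: 0.21 × 48.6 = 10.206
  $155k+: 0.23 × 36.8 = 8.464
Post-stratified estimate = 43.982 → 44.0%.

44.0%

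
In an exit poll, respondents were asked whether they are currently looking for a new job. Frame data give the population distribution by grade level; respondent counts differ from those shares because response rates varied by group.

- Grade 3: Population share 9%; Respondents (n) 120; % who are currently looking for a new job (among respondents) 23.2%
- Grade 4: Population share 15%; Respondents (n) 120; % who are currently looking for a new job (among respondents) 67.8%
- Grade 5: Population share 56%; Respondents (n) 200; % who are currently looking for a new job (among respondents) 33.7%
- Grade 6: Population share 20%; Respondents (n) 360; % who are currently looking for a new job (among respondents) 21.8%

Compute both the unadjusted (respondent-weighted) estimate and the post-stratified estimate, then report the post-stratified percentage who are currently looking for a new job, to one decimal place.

Unadjusted (pooled respondent) estimate weights by respondent counts:
  (120/800)×23.2 + (120/800)×67.8 + (200/800)×33.7 + (360/800)×21.8 = 31.885%
Reweighting by population grade level shares:
  0.09×23.2 + 0.15×67.8 + 0.56×33.7 + 0.2×21.8 = 35.49%

35.5%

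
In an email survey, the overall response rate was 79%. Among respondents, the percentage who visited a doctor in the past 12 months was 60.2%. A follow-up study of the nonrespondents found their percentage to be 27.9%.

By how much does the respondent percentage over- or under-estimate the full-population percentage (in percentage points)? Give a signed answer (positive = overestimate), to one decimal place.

Nonresponse fraction = 1 − 0.79 = 0.21.
Bias = (nonresponse fraction) × (respondent percentage − nonrespondent percentage)
     = 0.21 × (60.2 − 27.9) = 0.21 × 32.3 = 6.783.

+6.8 percentage points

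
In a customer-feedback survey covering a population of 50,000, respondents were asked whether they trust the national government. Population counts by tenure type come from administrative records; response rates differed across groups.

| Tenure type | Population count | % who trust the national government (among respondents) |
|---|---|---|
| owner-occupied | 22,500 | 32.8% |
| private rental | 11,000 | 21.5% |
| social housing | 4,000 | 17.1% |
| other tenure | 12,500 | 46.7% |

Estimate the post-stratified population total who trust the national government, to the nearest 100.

Estimated count per cell = population count × respondent percentage:
  owner-occupied: 22,500 × 32.8% = 7380
  private rental: 11,000 × 21.5% = 2365
  social housing: 4,000 × 17.1% = 684
  other tenure: 12,500 × 46.7% = 5837.5
Estimated total = 16266.5 → 16,300.

16,300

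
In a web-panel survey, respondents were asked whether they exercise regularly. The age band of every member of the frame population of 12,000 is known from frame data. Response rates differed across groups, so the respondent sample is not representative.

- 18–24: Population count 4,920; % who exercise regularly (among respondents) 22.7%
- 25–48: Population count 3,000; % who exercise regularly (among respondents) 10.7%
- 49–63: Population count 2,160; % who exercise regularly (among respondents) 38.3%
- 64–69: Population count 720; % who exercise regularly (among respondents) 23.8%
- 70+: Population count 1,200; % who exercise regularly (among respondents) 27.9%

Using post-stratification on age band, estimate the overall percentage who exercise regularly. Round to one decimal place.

23.1%

Each cell contributes population-share × respondent value:
  18–24: (4,920/12,000) × 22.7 = 9.307
  25–48: (3,000/12,000) × 10.7 = 2.675
  49–63: (2,160/12,000) × 38.3 = 6.894
  64–69: (720/12,000) × 23.8 = 1.428
  70+: (1,200/12,000) × 27.9 = 2.79
Post-stratified estimate = 23.094 → 23.1%.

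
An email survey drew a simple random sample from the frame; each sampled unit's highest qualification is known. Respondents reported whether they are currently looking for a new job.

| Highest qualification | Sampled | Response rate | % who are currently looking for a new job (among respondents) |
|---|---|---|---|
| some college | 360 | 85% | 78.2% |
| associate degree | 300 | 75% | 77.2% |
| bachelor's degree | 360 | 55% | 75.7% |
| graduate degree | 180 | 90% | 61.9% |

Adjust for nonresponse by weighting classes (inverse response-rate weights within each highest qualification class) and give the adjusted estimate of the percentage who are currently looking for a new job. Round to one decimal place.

74.8%

Inverse-response-rate weighting restores each class to its sampled count, so class totals weight by n_sampled:
  some college: 360 × 78.2 = 28,152
  associate degree: 300 × 77.2 = 23,160
  bachelor's degree: 360 × 75.7 = 27,252
  graduate degree: 180 × 61.9 = 11,142
Adjusted estimate = 89,706 / 1,200 = 74.755 → 74.8%.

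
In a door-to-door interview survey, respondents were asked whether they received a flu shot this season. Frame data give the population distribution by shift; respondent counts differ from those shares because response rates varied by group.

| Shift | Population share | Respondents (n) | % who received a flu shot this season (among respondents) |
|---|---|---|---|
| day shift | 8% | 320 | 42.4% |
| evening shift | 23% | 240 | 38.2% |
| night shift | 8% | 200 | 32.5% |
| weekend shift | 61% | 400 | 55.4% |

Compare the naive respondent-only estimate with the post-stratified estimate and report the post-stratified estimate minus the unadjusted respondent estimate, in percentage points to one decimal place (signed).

Unadjusted (pooled respondent) estimate weights by respondent counts:
  (320/1160)×42.4 + (240/1160)×38.2 + (200/1160)×32.5 + (400/1160)×55.4 = 44.3069%
Post-stratified estimate weights by population shares:
  0.08×42.4 + 0.23×38.2 + 0.08×32.5 + 0.61×55.4 = 48.572%
Difference = 48.572 − 44.3069 = 4.2651 pp.

+4.3 percentage points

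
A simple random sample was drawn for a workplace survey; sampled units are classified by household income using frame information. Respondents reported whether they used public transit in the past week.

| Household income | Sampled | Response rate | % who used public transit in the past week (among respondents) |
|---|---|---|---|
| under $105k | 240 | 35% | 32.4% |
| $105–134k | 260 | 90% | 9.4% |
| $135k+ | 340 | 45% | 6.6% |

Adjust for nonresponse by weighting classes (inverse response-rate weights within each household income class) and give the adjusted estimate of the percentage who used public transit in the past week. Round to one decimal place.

With weight = n_sampled/n_responded per class, the weighted class total is n_sampled:
  under $105k: 240 × 32.4 = 7776
  $105–134k: 260 × 9.4 = 2444
  $135k+: 340 × 6.6 = 2244
Adjusted estimate = 12,464 / 840 = 14.8381 → 14.8%.

14.8%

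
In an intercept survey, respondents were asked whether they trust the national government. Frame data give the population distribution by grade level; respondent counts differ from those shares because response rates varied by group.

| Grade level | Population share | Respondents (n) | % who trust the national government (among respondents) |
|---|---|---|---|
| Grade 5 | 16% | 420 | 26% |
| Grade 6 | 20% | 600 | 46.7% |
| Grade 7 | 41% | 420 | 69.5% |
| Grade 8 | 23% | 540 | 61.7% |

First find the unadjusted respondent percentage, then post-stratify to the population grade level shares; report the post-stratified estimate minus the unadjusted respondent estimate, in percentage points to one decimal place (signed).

+4.9 percentage points

Naive respondent-only estimate (weights = respondent counts):
  (420/1980)×26 + (600/1980)×46.7 + (420/1980)×69.5 + (540/1980)×61.7 = 51.2364%
Post-stratified estimate weights by population shares:
  0.16×26 + 0.2×46.7 + 0.41×69.5 + 0.23×61.7 = 56.186%
Difference = 56.186 − 51.2364 = 4.9496 pp.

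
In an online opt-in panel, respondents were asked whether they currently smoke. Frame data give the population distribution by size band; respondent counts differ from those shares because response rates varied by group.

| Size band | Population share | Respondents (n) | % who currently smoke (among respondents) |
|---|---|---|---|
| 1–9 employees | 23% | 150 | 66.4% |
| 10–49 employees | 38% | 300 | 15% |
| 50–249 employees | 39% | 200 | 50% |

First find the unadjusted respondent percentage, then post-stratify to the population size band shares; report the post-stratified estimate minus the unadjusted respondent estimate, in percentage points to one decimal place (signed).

+2.8 percentage points

Naive respondent-only estimate (weights = respondent counts):
  (150/650)×66.4 + (300/650)×15 + (200/650)×50 = 37.6308%
Post-stratified estimate weights by population shares:
  0.23×66.4 + 0.38×15 + 0.39×50 = 40.472%
Difference = 40.472 − 37.6308 = 2.8412 pp.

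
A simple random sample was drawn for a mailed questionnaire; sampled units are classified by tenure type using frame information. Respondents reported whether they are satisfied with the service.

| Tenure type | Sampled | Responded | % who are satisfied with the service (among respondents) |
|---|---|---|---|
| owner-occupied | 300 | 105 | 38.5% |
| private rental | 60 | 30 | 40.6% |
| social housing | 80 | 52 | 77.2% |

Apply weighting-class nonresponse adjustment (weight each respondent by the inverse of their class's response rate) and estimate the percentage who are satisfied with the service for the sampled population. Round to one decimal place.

45.8%

Class response rates: owner-occupied 105/300 = 35%, private rental 30/60 = 50%, social housing 52/80 = 65%.
Weighting each respondent by the inverse class response rate inflates each class back to its sampled size, so the class weight is n_sampled:
  owner-occupied: 300 × 38.5 = 11,550
  private rental: 60 × 40.6 = 2436
  social housing: 80 × 77.2 = 6176
Adjusted estimate = 20,162 / 440 = 45.8227 → 45.8%.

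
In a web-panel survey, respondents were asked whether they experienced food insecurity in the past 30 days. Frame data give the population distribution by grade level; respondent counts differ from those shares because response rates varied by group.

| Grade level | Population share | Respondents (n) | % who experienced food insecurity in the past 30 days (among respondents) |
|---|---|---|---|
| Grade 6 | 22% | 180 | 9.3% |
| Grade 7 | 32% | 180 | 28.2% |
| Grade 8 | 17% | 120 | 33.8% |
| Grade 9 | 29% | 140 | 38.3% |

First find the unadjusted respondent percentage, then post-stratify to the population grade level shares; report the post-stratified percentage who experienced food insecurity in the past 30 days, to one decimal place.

Naive respondent-only estimate (weights = respondent counts):
  (180/620)×9.3 + (180/620)×28.2 + (120/620)×33.8 + (140/620)×38.3 = 26.0774%
Post-stratifying to population shares instead:
  0.22×9.3 + 0.32×28.2 + 0.17×33.8 + 0.29×38.3 = 27.923%

27.9%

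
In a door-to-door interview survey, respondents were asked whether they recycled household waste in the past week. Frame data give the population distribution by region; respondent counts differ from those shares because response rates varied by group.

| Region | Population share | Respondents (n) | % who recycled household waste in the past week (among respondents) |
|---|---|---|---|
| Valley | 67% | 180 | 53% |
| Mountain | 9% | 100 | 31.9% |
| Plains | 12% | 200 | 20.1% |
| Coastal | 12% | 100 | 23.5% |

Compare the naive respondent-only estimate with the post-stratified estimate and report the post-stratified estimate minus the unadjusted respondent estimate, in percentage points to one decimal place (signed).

Without adjustment, the pooled respondent share is:
  (180/580)×53 + (100/580)×31.9 + (200/580)×20.1 + (100/580)×23.5 = 32.931%
Post-stratified estimate weights by population shares:
  0.67×53 + 0.09×31.9 + 0.12×20.1 + 0.12×23.5 = 43.613%
Difference = 43.613 − 32.931 = 10.682 pp.

+10.7 percentage points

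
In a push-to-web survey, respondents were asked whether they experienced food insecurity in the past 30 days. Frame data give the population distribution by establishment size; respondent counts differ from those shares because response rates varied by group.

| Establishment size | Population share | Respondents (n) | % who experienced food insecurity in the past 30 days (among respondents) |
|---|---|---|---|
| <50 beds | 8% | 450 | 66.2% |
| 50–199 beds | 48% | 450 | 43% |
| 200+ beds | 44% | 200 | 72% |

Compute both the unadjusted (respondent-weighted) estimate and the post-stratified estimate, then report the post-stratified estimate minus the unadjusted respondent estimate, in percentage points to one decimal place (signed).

-0.1 percentage points

Naive respondent-only estimate (weights = respondent counts):
  (450/1100)×66.2 + (450/1100)×43 + (200/1100)×72 = 57.7636%
Post-stratifying to population shares instead:
  0.08×66.2 + 0.48×43 + 0.44×72 = 57.616%
Difference = 57.616 − 57.7636 = -0.1476 pp.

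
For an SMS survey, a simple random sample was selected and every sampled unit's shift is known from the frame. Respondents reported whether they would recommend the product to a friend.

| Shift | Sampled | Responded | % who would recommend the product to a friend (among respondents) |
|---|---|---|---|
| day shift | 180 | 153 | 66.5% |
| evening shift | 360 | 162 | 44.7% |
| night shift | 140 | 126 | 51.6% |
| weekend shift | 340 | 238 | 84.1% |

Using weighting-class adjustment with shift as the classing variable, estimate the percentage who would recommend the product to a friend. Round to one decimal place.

Class response rates: day shift 153/180 = 85%, evening shift 162/360 = 45%, night shift 126/140 = 90%, weekend shift 238/340 = 70%.
Each respondent's weight = sampled/responded in their class; summing within a class gives n_sampled, so:
  day shift: 180 × 66.5 = 11,970
  evening shift: 360 × 44.7 = 16092
  night shift: 140 × 51.6 = 7224
  weekend shift: 340 × 84.1 = 28594
Adjusted estimate = 63,880 / 1,020 = 62.6275 → 62.6%.

62.6%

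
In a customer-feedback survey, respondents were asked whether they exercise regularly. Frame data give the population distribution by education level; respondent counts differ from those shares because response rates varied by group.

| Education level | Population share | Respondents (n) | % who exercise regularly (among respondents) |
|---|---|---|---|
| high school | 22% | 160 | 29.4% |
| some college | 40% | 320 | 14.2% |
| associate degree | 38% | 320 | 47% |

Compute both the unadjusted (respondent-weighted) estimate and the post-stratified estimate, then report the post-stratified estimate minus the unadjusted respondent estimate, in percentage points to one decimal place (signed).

Unadjusted (pooled respondent) estimate weights by respondent counts:
  (160/800)×29.4 + (320/800)×14.2 + (320/800)×47 = 30.36%
Reweighting by population education level shares:
  0.22×29.4 + 0.4×14.2 + 0.38×47 = 30.008%
Difference = 30.008 − 30.36 = -0.352 pp.

-0.4 percentage points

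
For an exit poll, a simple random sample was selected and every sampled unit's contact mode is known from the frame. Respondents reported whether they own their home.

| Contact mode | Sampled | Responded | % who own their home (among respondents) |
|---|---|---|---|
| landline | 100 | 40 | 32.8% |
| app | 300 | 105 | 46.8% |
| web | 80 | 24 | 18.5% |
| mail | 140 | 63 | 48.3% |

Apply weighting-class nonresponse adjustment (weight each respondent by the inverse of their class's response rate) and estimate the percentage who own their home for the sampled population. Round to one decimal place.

41.2%

Class response rates: landline 40/100 = 40%, app 105/300 = 35%, web 24/80 = 30%, mail 63/140 = 45%.
Each respondent's weight = sampled/responded in their class; summing within a class gives n_sampled, so:
  landline: 100 × 32.8 = 3280
  app: 300 × 46.8 = 14,040
  web: 80 × 18.5 = 1480
  mail: 140 × 48.3 = 6762
Adjusted estimate = 25,562 / 620 = 41.229 → 41.2%.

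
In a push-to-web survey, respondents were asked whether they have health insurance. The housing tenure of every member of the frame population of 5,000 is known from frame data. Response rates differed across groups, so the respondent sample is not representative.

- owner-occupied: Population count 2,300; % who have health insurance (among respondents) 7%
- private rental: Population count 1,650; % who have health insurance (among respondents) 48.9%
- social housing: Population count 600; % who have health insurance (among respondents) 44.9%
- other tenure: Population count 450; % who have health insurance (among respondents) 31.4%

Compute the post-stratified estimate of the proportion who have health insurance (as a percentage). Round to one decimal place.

Weight each group's respondent value by its population share:
  owner-occupied: (2,300/5,000) × 7 = 3.22
  private rental: (1,650/5,000) × 48.9 = 16.137
  social housing: (600/5,000) × 44.9 = 5.388
  other tenure: (450/5,000) × 31.4 = 2.826
Post-stratified estimate = 27.571 → 27.6%.

27.6%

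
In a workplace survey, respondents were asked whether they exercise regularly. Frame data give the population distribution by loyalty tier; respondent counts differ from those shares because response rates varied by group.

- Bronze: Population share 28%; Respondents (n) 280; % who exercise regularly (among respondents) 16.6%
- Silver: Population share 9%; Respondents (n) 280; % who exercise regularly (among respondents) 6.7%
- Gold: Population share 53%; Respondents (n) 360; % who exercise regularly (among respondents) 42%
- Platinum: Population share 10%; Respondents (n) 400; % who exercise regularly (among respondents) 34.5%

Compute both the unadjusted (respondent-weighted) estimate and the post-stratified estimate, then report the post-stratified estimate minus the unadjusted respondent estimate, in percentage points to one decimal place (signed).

Naive respondent-only estimate (weights = respondent counts):
  (280/1320)×16.6 + (280/1320)×6.7 + (360/1320)×42 + (400/1320)×34.5 = 26.8515%
Post-stratified estimate weights by population shares:
  0.28×16.6 + 0.09×6.7 + 0.53×42 + 0.1×34.5 = 30.961%
Difference = 30.961 − 26.8515 = 4.1095 pp.

+4.1 percentage points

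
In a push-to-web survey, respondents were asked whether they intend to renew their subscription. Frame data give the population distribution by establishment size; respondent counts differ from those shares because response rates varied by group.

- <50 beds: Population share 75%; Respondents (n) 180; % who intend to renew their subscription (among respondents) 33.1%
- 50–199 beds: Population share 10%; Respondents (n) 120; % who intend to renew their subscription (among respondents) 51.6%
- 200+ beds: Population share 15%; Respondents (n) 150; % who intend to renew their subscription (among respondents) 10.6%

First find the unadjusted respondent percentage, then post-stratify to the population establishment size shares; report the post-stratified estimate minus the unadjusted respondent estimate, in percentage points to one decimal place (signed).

+1.0 percentage points

Naive respondent-only estimate (weights = respondent counts):
  (180/450)×33.1 + (120/450)×51.6 + (150/450)×10.6 = 30.5333%
Reweighting by population establishment size shares:
  0.75×33.1 + 0.1×51.6 + 0.15×10.6 = 31.575%
Difference = 31.575 − 30.5333 = 1.0417 pp.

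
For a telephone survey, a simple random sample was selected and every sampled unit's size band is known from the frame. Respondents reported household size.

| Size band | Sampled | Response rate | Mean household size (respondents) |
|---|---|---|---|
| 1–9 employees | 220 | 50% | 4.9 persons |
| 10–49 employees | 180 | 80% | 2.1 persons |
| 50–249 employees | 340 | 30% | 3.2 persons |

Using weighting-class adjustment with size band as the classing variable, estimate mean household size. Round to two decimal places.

3.44

Weighting each respondent by the inverse class response rate inflates each class back to its sampled size, so the class weight is n_sampled:
  1–9 employees: 220 × 4.9 = 1078
  10–49 employees: 180 × 2.1 = 378
  50–249 employees: 340 × 3.2 = 1088
Adjusted estimate = 2544 / 740 = 3.43784 → 3.44.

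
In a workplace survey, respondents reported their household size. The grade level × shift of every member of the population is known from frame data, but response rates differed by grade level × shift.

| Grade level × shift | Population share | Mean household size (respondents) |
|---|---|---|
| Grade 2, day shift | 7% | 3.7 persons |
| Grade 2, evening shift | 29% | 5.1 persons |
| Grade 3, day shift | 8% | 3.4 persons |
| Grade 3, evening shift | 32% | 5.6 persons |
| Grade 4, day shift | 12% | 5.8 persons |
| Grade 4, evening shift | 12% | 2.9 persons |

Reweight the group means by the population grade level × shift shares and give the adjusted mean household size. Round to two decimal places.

Post-stratification weights by population share, not respondent share:
  Grade 2, day shift: 0.07 × 3.7 = 0.259
  Grade 2, evening shift: 0.29 × 5.1 = 1.479
  Grade 3, day shift: 0.08 × 3.4 = 0.272
  Grade 3, evening shift: 0.32 × 5.6 = 1.792
  Grade 4, day shift: 0.12 × 5.8 = 0.696
  Grade 4, evening shift: 0.12 × 2.9 = 0.348
Post-stratified estimate = 4.846 → 4.85.

4.85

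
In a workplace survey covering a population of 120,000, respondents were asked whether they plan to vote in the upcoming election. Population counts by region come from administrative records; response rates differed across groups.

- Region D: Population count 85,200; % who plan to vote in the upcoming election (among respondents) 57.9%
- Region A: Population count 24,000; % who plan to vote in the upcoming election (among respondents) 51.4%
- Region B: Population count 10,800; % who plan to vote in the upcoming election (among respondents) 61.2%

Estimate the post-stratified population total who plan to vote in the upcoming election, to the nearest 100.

Apply each group's respondent rate to its population count:
  Region D: 85,200 × 57.9% = 49330.8
  Region A: 24,000 × 51.4% = 12,336
  Region B: 10,800 × 61.2% = 6609.6
Estimated total = 68276.4 → 68,300.

68,300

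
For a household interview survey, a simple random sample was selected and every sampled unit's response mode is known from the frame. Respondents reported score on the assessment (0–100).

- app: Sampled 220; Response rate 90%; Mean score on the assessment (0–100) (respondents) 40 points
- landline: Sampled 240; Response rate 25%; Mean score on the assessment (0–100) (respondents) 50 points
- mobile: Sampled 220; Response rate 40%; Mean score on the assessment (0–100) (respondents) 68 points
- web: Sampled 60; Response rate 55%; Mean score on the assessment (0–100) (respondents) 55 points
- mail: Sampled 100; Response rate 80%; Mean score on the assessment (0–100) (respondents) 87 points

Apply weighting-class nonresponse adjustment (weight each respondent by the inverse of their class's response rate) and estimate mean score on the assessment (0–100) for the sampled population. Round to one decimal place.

56.9

With weight = n_sampled/n_responded per class, the weighted class total is n_sampled:
  app: 220 × 40 = 8800
  landline: 240 × 50 = 12,000
  mobile: 220 × 68 = 14,960
  web: 60 × 55 = 3300
  mail: 100 × 87 = 8700
Adjusted estimate = 47,760 / 840 = 56.8571 → 56.9.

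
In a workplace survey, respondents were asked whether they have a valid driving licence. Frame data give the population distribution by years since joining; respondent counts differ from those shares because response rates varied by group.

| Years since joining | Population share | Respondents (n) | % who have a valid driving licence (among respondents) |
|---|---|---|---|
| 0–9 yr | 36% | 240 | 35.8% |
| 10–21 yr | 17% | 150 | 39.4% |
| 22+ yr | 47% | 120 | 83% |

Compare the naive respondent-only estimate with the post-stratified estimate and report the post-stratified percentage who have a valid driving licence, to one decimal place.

Unadjusted (pooled respondent) estimate weights by respondent counts:
  (240/510)×35.8 + (150/510)×39.4 + (120/510)×83 = 47.9647%
Reweighting by population years since joining shares:
  0.36×35.8 + 0.17×39.4 + 0.47×83 = 58.596%

58.6%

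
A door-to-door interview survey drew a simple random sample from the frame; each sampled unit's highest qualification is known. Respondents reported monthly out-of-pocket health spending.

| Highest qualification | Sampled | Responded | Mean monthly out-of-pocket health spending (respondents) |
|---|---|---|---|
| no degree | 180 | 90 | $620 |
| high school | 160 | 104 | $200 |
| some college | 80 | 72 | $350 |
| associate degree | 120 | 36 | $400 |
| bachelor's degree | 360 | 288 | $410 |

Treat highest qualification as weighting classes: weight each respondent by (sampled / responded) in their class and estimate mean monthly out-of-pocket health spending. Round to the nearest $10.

Class response rates: no degree 90/180 = 50%, high school 104/160 = 65%, some college 72/80 = 90%, associate degree 36/120 = 30%, bachelor's degree 288/360 = 80%.
Weighting each respondent by the inverse class response rate inflates each class back to its sampled size, so the class weight is n_sampled:
  no degree: 180 × 620 = 111,600
  high school: 160 × 200 = 32,000
  some college: 80 × 350 = 28,000
  associate degree: 120 × 400 = 48,000
  bachelor's degree: 360 × 410 = 147,600
Adjusted estimate = 367,200 / 900 = 408 → $410.

$410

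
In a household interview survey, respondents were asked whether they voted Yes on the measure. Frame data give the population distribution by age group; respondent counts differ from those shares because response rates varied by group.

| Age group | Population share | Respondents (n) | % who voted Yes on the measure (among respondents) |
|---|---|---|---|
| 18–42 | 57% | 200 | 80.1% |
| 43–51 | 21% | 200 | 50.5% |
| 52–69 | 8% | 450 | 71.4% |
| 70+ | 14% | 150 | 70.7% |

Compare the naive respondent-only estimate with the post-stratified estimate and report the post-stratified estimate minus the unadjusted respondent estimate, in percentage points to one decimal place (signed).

Without adjustment, the pooled respondent share is:
  (200/1000)×80.1 + (200/1000)×50.5 + (450/1000)×71.4 + (150/1000)×70.7 = 68.855%
Reweighting by population age group shares:
  0.57×80.1 + 0.21×50.5 + 0.08×71.4 + 0.14×70.7 = 71.872%
Difference = 71.872 − 68.855 = 3.017 pp.

+3.0 percentage points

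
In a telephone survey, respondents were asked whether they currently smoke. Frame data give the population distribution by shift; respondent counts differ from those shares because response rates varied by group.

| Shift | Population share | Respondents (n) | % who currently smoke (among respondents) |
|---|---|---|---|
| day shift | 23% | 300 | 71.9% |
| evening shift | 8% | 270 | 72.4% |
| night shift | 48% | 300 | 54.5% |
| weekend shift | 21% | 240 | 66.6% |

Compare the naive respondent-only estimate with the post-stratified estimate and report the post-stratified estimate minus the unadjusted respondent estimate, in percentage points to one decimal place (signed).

Without adjustment, the pooled respondent share is:
  (300/1110)×71.9 + (270/1110)×72.4 + (300/1110)×54.5 + (240/1110)×66.6 = 66.173%
Post-stratified estimate weights by population shares:
  0.23×71.9 + 0.08×72.4 + 0.48×54.5 + 0.21×66.6 = 62.475%
Difference = 62.475 − 66.173 = -3.698 pp.

-3.7 percentage points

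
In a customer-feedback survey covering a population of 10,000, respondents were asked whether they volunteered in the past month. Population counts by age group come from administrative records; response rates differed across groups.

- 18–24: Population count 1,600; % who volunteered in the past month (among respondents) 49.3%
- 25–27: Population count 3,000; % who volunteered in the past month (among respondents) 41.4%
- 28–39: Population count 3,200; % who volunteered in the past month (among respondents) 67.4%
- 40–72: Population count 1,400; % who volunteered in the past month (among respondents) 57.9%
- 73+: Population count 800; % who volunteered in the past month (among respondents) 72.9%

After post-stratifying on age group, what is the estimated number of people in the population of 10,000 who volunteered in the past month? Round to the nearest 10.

5,580

Apply each group's respondent rate to its population count:
  18–24: 1,600 × 49.3% = 788.8
  25–27: 3,000 × 41.4% = 1242
  28–39: 3,200 × 67.4% = 2156.8
  40–72: 1,400 × 57.9% = 810.6
  73+: 800 × 72.9% = 583.2
Estimated total = 5581.4 → 5,580.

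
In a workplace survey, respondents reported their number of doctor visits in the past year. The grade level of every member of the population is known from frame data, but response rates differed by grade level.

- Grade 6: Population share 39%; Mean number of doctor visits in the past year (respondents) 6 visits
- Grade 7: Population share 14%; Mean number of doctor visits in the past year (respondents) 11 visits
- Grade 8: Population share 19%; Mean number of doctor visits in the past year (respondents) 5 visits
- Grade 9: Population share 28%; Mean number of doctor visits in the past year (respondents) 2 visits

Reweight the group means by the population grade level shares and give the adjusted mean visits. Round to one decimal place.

5.4

Reweight to the known grade level distribution:
  Grade 6: 0.39 × 6 = 2.34
  Grade 7: 0.14 × 11 = 1.54
  Grade 8: 0.19 × 5 = 0.95
  Grade 9: 0.28 × 2 = 0.56
Post-stratified estimate = 5.39 → 5.4.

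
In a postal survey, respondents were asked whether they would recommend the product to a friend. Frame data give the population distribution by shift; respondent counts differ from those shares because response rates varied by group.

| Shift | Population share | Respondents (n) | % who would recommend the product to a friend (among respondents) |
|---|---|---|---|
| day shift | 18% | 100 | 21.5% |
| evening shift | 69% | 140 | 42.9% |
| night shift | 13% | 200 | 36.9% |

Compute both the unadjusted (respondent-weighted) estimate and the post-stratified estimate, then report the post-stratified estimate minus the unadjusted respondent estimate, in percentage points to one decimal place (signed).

+3.0 percentage points

Unadjusted (pooled respondent) estimate weights by respondent counts:
  (100/440)×21.5 + (140/440)×42.9 + (200/440)×36.9 = 35.3091%
Reweighting by population shift shares:
  0.18×21.5 + 0.69×42.9 + 0.13×36.9 = 38.268%
Difference = 38.268 − 35.3091 = 2.9589 pp.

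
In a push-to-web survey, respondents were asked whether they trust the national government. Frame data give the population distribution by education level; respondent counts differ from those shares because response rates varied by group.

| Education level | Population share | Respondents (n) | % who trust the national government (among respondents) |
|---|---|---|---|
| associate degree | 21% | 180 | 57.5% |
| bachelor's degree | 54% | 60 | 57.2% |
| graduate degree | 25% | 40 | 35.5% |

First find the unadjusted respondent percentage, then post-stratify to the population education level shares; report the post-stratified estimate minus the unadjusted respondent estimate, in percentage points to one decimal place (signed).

-2.5 percentage points

Naive respondent-only estimate (weights = respondent counts):
  (180/280)×57.5 + (60/280)×57.2 + (40/280)×35.5 = 54.2929%
Reweighting by population education level shares:
  0.21×57.5 + 0.54×57.2 + 0.25×35.5 = 51.838%
Difference = 51.838 − 54.2929 = -2.4549 pp.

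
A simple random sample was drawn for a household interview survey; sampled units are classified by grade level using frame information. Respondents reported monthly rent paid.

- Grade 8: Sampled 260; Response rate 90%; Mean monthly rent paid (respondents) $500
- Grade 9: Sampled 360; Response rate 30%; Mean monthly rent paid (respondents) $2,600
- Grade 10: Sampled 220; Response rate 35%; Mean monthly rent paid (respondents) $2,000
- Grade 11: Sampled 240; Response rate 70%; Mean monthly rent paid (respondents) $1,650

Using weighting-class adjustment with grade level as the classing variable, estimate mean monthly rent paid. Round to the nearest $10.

With weight = n_sampled/n_responded per class, the weighted class total is n_sampled:
  Grade 8: 260 × 500 = 130,000
  Grade 9: 360 × 2600 = 936,000
  Grade 10: 220 × 2000 = 440,000
  Grade 11: 240 × 1650 = 396,000
Adjusted estimate = 1,902,000 / 1,080 = 1761.11 → $1,760.

$1,760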